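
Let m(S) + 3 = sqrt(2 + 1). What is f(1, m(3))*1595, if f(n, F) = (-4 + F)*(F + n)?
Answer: 27115 - 14355*sqrt(3) ≈ 2251.4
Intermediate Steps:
m(S) = -3 + sqrt(3) (m(S) = -3 + sqrt(2 + 1) = -3 + sqrt(3))
f(1, m(3))*1595 = ((-3 + sqrt(3))**2 - 4*(-3 + sqrt(3)) - 4*1 + (-3 + sqrt(3))*1)*1595 = ((-3 + sqrt(3))**2 + (12 - 4*sqrt(3)) - 4 + (-3 + sqrt(3)))*1595 = (5 + (-3 + sqrt(3))**2 - 3*sqrt(3))*1595 = 7975 - 4785*sqrt(3) + 1595*(-3 + sqrt(3))**2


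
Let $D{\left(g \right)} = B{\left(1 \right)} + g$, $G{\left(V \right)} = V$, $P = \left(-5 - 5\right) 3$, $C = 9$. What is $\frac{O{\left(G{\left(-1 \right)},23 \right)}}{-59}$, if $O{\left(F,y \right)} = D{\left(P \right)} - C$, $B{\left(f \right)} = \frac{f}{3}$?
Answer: $\frac{116}{177} \approx 0.65537$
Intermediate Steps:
$P = -30$ ($P = \left(-10\right) 3 = -30$)
$B{\left(f \right)} = \frac{f}{3}$ ($B{\left(f \right)} = f \frac{1}{3} = \frac{f}{3}$)
$D{\left(g \right)} = \frac{1}{3} + g$ ($D{\left(g \right)} = \frac{1}{3} \cdot 1 + g = \frac{1}{3} + g$)
$O{\left(F,y \right)} = - \frac{116}{3}$ ($O{\left(F,y \right)} = \left(\frac{1}{3} - 30\right) - 9 = - \frac{89}{3} - 9 = - \frac{116}{3}$)
$\frac{O{\left(G{\left(-1 \right)},23 \right)}}{-59} = - \frac{116}{3 \left(-59\right)} = \left(- \frac{116}{3}\right) \left(- \frac{1}{59}\right) = \frac{116}{177}$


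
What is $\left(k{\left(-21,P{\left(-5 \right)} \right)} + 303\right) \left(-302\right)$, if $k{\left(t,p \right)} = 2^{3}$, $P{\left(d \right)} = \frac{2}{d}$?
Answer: $-93922$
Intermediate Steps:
$k{\left(t,p \right)} = 8$
$\left(k{\left(-21,P{\left(-5 \right)} \right)} + 303\right) \left(-302\right) = \left(8 + 303\right) \left(-302\right) = 311 \left(-302\right) = -93922$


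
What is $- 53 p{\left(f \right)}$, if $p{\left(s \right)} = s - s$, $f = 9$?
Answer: $0$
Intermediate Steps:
$p{\left(s \right)} = 0$
$- 53 p{\left(f \right)} = \left(-53\right) 0 = 0$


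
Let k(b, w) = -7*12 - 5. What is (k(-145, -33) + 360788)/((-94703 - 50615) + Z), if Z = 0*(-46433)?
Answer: -360699/145318 ≈ -2.4821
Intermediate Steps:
k(b, w) = -89 (k(b, w) = -84 - 5 = -89)
Z = 0
(k(-145, -33) + 360788)/((-94703 - 50615) + Z) = (-89 + 360788)/((-94703 - 50615) + 0) = 360699/(-145318 + 0) = 360699/(-145318) = 360699*(-1/145318) = -360699/145318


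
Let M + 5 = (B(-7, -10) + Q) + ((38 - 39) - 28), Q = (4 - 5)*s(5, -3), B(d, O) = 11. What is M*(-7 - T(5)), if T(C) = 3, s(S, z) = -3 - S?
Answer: 150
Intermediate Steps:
Q = 8 (Q = (4 - 5)*(-3 - 1*5) = -(-3 - 5) = -1*(-8) = 8)
M = -15 (M = -5 + ((11 + 8) + ((38 - 39) - 28)) = -5 + (19 + (-1 - 28)) = -5 + (19 - 29) = -5 - 10 = -15)
M*(-7 - T(5)) = -15*(-7 - 1*3) = -15*(-7 - 3) = -15*(-10) = 150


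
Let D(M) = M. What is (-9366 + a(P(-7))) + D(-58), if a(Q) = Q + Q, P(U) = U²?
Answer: -9326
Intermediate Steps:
a(Q) = 2*Q
(-9366 + a(P(-7))) + D(-58) = (-9366 + 2*(-7)²) - 58 = (-9366 + 2*49) - 58 = (-9366 + 98) - 58 = -9268 - 58 = -9326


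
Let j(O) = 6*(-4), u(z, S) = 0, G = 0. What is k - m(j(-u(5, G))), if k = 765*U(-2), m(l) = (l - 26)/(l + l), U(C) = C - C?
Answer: -25/24 ≈ -1.0417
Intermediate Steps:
j(O) = -24
U(C) = 0
m(l) = (-26 + l)/(2*l) (m(l) = (-26 + l)/((2*l)) = (-26 + l)*(1/(2*l)) = (-26 + l)/(2*l))
k = 0 (k = 765*0 = 0)
k - m(j(-u(5, G))) = 0 - (-26 - 24)/(2*(-24)) = 0 - (-1)*(-50)/(2*24) = 0 - 1*25/24 = 0 - 25/24 = -25/24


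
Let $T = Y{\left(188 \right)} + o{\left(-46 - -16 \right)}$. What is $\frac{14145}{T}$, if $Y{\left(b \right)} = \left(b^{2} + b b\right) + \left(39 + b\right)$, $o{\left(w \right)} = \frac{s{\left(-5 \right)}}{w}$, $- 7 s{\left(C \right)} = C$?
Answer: $\frac{594090}{2978429} \approx 0.19946$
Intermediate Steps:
$s{\left(C \right)} = - \frac{C}{7}$
$o{\left(w \right)} = \frac{5}{7 w}$ ($o{\left(w \right)} = \frac{\left(- \frac{1}{7}\right) \left(-5\right)}{w} = \frac{5}{7 w}$)
$Y{\left(b \right)} = 39 + b + 2 b^{2}$ ($Y{\left(b \right)} = \left(b^{2} + b^{2}\right) + \left(39 + b\right) = 2 b^{2} + \left(39 + b\right) = 39 + b + 2 b^{2}$)
$T = \frac{2978429}{42}$ ($T = \left(39 + 188 + 2 \cdot 188^{2}\right) + \frac{5}{7 \left(-46 - -16\right)} = \left(39 + 188 + 2 \cdot 35344\right) + \frac{5}{7 \left(-46 + 16\right)} = \left(39 + 188 + 70688\right) + \frac{5}{7 \left(-30\right)} = 70915 + \frac{5}{7} \left(- \frac{1}{30}\right) = 70915 - \frac{1}{42} = \frac{2978429}{42} \approx 70915.0$)
$\frac{14145}{T} = \frac{14145}{\frac{2978429}{42}} = 14145 \cdot \frac{42}{2978429} = \frac{594090}{2978429}$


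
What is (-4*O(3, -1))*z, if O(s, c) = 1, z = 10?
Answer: -40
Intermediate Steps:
(-4*O(3, -1))*z = -4*1*10 = -4*10 = -40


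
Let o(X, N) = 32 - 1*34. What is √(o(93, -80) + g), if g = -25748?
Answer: 5*I*√1030 ≈ 160.47*I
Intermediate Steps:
o(X, N) = -2 (o(X, N) = 32 - 34 = -2)
√(o(93, -80) + g) = √(-2 - 25748) = √(-25750) = 5*I*√1030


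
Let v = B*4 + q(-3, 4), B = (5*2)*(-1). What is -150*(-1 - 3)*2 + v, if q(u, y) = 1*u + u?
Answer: 1154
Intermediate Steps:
q(u, y) = 2*u (q(u, y) = u + u = 2*u)
B = -10 (B = 10*(-1) = -10)
v = -46 (v = -10*4 + 2*(-3) = -40 - 6 = -46)
-150*(-1 - 3)*2 + v = -150*(-1 - 3)*2 - 46 = -(-600)*2 - 46 = -150*(-8) - 46 = 1200 - 46 = 1154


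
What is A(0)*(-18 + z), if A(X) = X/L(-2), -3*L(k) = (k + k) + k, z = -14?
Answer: 0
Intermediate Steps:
L(k) = -k (L(k) = -((k + k) + k)/3 = -(2*k + k)/3 = -k)
A(X) = X/2 (A(X) = X/((-1*(-2))) = X/2)
A(0)*(-18 + z) = ((1/2)*0)*(-18 - 14) = 0*(-32) = 0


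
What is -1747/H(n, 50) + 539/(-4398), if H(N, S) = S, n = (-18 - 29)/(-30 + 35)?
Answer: -1927564/54975 ≈ -35.063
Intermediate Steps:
n = -47/5 ≈ -9.4000
-1747/H(n, 50) + 539/(-4398) = -1747/50 + 539/(-4398) = -1747*1/50 + 539*(-1/4398) = -1747/50 - 539/4398 = -1927564/54975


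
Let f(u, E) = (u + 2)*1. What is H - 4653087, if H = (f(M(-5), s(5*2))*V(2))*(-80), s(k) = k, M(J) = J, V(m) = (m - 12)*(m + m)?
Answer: -4662687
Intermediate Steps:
V(m) = 2*m*(-12 + m) (V(m) = (-12 + m)*(2*m) = 2*m*(-12 + m))
f(u, E) = 2 + u (f(u, E) = (2 + u)*1 = 2 + u)
H = -9600 (H = ((2 - 5)*(2*2*(-12 + 2)))*(-80) = -6*2*(-10)*(-80) = -3*(-40)*(-80) = 120*(-80) = -9600)
H - 4653087 = -9600 - 4653087 = -4662687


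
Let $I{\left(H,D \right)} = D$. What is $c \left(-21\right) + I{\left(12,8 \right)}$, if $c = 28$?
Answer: $-580$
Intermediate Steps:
$c \left(-21\right) + I{\left(12,8 \right)} = 28 \left(-21\right) + 8 = -588 + 8 = -580$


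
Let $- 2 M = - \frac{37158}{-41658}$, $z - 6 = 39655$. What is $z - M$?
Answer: $\frac{550738839}{13886} \approx 39661.0$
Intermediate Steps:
$z = 39661$ ($z = 6 + 39655 = 39661$)
$M = - \frac{6193}{13886}$ ($M = - \frac{\left(-37158\right) \frac{1}{-41658}}{2} = - \frac{\left(-37158\right) \left(- \frac{1}{41658}\right)}{2} = \left(- \frac{1}{2}\right) \frac{6193}{6943} = - \frac{6193}{13886} \approx -0.44599$)
$z - M = 39661 - - \frac{6193}{13886} = 39661 + \frac{6193}{13886} = \frac{550738839}{13886}$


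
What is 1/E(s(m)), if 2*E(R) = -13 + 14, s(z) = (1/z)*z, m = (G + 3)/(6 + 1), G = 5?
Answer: 2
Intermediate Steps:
m = 8/7 (m = (5 + 3)/(6 + 1) = 8/7 ≈ 1.1429)
s(z) = 1 (s(z) = z/z = 1)
E(R) = 1/2 (E(R) = (-13 + 14)/2 = (1/2)*1 = 1/2)
1/E(s(m)) = 1/(1/2) = 2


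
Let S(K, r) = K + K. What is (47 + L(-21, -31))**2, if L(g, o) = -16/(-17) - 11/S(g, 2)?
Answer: 1184529889/509796 ≈ 2323.5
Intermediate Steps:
S(K, r) = 2*K
L(g, o) = 16/17 - 11/(2*g) (L(g, o) = -16/(-17) - 11*1/(2*g) = -16*(-1/17) - 11/(2*g) = 16/17 - 11/(2*g))
(47 + L(-21, -31))**2 = (47 + (1/34)*(-187 + 32*(-21))/(-21))**2 = (47 + (1/34)*(-1/21)*(-187 - 672))**2 = (47 + (1/34)*(-1/21)*(-859))**2 = (47 + 859/714)**2 = (34417/714)**2 = 1184529889/509796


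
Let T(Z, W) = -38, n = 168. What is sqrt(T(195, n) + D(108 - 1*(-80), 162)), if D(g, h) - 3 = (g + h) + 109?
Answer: 2*sqrt(106) ≈ 20.591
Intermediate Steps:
D(g, h) = 112 + g + h (D(g, h) = 3 + ((g + h) + 109) = 3 + (109 + g + h) = 112 + g + h)
sqrt(T(195, n) + D(108 - 1*(-80), 162)) = sqrt(-38 + (112 + (108 - 1*(-80)) + 162)) = sqrt(-38 + (112 + (108 + 80) + 162)) = sqrt(-38 + (112 + 188 + 162)) = sqrt(-38 + 462) = sqrt(424) = 2*sqrt(106)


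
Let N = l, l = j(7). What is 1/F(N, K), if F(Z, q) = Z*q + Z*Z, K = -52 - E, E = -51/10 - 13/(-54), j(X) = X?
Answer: -135/37933 ≈ -0.0035589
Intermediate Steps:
E = -656/135 (E = -51*1/10 - 13*(-1/54) = -51/10 + 13/54 = -656/135 ≈ -4.8593)
l = 7
K = -6364/135 (K = -52 - 1*(-656/135) = -52 + 656/135 = -6364/135 ≈ -47.141)
N = 7
F(Z, q) = Z**2 + Z*q (F(Z, q) = Z*q + Z**2 = Z**2 + Z*q)
1/F(N, K) = 1/(7*(7 - 6364/135)) = 1/(7*(-5419/135)) = 1/(-37933/135) = -135/37933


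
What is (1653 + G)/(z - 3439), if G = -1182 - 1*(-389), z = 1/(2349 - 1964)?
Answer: -165550/662007 ≈ -0.25007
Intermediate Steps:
z = 1/385 ≈ 0.0025974
G = -793 (G = -1182 + 389 = -793)
(1653 + G)/(z - 3439) = (1653 - 793)/(1/385 - 3439) = 860/(-1324014/385) = 860*(-385/1324014) = -165550/662007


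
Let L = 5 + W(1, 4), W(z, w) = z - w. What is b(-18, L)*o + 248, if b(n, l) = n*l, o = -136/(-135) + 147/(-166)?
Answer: 303298/1245 ≈ 243.61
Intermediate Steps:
L = 2 (L = 5 + (1 - 1*4) = 5 + (1 - 4) = 5 - 3 = 2)
o = 2731/22410 (o = -136*(-1/135) + 147*(-1/166) = 136/135 - 147/166 = 2731/22410 ≈ 0.12187)
b(n, l) = l*n
b(-18, L)*o + 248 = (2*(-18))*(2731/22410) + 248 = -36*2731/22410 + 248 = -5462/1245 + 248 = 303298/1245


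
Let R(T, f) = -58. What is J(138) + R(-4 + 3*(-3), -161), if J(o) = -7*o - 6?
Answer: -1030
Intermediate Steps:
J(o) = -6 - 7*o
J(138) + R(-4 + 3*(-3), -161) = (-6 - 7*138) - 58 = (-6 - 966) - 58 = -972 - 58 = -1030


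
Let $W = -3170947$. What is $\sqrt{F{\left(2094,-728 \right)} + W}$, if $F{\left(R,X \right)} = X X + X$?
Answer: $i \sqrt{2641691} \approx 1625.3 i$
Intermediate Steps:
$F{\left(R,X \right)} = X + X^{2}$ ($F{\left(R,X \right)} = X^{2} + X = X + X^{2}$)
$\sqrt{F{\left(2094,-728 \right)} + W} = \sqrt{- 728 \left(1 - 728\right) - 3170947} = \sqrt{\left(-728\right) \left(-727\right) - 3170947} = \sqrt{529256 - 3170947} = \sqrt{-2641691} = i \sqrt{2641691}$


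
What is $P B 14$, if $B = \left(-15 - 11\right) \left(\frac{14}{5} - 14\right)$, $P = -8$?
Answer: $- \frac{163072}{5} \approx -32614.0$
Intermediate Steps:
$B = \frac{1456}{5}$ ($B = - 26 \left(14 \cdot \frac{1}{5} - 14\right) = - 26 \left(\frac{14}{5} - 14\right) = \left(-26\right) \left(- \frac{56}{5}\right) = \frac{1456}{5} \approx 291.2$)
$P B 14 = \left(-8\right) \frac{1456}{5} \cdot 14 = \left(- \frac{11648}{5}\right) 14 = - \frac{163072}{5}$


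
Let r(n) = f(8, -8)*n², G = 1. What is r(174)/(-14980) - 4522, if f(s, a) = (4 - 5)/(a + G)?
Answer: -118551799/26215 ≈ -4522.3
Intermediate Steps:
f(s, a) = -1/(1 + a) (f(s, a) = (4 - 5)/(a + 1) = -1/(1 + a))
r(n) = n²/7 (r(n) = (-1/(1 - 8))*n² = (-1/(-7))*n² = (-1*(-⅐))*n² = n²/7)
r(174)/(-14980) - 4522 = ((⅐)*174²)/(-14980) - 4522 = ((⅐)*30276)*(-1/14980) - 4522 = (30276/7)*(-1/14980) - 4522 = -7569/26215 - 4522 = -118551799/26215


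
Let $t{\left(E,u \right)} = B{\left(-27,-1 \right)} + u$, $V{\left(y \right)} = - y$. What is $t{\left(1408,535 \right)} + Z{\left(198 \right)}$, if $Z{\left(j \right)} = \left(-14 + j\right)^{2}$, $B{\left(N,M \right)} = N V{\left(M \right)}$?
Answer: $34364$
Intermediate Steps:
$B{\left(N,M \right)} = - M N$ ($B{\left(N,M \right)} = N \left(- M\right) = - M N$)
$t{\left(E,u \right)} = -27 + u$ ($t{\left(E,u \right)} = \left(-1\right) \left(-1\right) \left(-27\right) + u = -27 + u$)
$t{\left(1408,535 \right)} + Z{\left(198 \right)} = \left(-27 + 535\right) + \left(-14 + 198\right)^{2} = 508 + 184^{2} = 508 + 33856 = 34364$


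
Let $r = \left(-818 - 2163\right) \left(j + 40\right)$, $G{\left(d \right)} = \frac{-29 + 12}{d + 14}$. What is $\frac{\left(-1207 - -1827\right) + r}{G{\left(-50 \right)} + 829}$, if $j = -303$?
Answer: $\frac{28246428}{29861} \approx 945.93$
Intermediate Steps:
$G{\left(d \right)} = - \frac{17}{14 + d}$
$r = 784003$ ($r = \left(-818 - 2163\right) \left(-303 + 40\right) = \left(-2981\right) \left(-263\right) = 784003$)
$\frac{\left(-1207 - -1827\right) + r}{G{\left(-50 \right)} + 829} = \frac{\left(-1207 - -1827\right) + 784003}{- \frac{17}{14 - 50} + 829} = \frac{\left(-1207 + 1827\right) + 784003}{- \frac{17}{-36} + 829} = \frac{620 + 784003}{\left(-17\right) \left(- \frac{1}{36}\right) + 829} = \frac{784623}{\frac{17}{36} + 829} = \frac{784623}{\frac{29861}{36}} = 784623 \cdot \frac{36}{29861} = \frac{28246428}{29861}$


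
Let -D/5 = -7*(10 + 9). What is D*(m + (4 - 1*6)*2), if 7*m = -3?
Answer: -2945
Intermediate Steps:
m = -3/7 (m = (1/7)*(-3) = -3/7 ≈ -0.42857)
D = 665 (D = -(-35)*(10 + 9) = -(-35)*19 = -5*(-133) = 665)
D*(m + (4 - 1*6)*2) = 665*(-3/7 + (4 - 1*6)*2) = 665*(-3/7 + (4 - 6)*2) = 665*(-3/7 - 2*2) = 665*(-3/7 - 4) = 665*(-31/7) = -2945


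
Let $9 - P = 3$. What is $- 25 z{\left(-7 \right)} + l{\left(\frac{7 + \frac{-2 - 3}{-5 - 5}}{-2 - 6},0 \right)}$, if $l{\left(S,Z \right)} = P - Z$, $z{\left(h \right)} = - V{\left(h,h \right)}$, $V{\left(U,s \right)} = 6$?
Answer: $156$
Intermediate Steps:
$P = 6$ ($P = 9 - 3 = 6$)
$z{\left(h \right)} = -6$ ($z{\left(h \right)} = \left(-1\right) 6 = -6$)
$l{\left(S,Z \right)} = 6 - Z$
$- 25 z{\left(-7 \right)} + l{\left(\frac{7 + \frac{-2 - 3}{-5 - 5}}{-2 - 6},0 \right)} = \left(-25\right) \left(-6\right) + \left(6 - 0\right) = 150 + \left(6 + 0\right) = 150 + 6 = 156$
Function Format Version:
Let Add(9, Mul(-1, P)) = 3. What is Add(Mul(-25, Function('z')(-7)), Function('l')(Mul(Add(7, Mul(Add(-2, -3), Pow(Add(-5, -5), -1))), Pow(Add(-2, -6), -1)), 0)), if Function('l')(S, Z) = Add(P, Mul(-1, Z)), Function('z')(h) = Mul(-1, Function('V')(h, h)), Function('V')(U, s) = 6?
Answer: 156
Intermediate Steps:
P = 6 (P = Add(9, Mul(-1, 3)) = Add(9, -3) = 6)
Function('z')(h) = -6 (Function('z')(h) = Mul(-1, 6) = -6)
Function('l')(S, Z) = Add(6, Mul(-1, Z))
Add(Mul(-25, Function('z')(-7)), Function('l')(Mul(Add(7, Mul(Add(-2, -3), Pow(Add(-5, -5), -1))), Pow(Add(-2, -6), -1)), 0)) = Add(Mul(-25, -6), Add(6, Mul(-1, 0))) = Add(150, Add(6, 0)) = Add(150, 6) = 156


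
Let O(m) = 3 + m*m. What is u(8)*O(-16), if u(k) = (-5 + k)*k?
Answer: 6216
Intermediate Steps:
u(k) = k*(-5 + k)
O(m) = 3 + m²
u(8)*O(-16) = (8*(-5 + 8))*(3 + (-16)²) = (8*3)*(3 + 256) = 24*259 = 6216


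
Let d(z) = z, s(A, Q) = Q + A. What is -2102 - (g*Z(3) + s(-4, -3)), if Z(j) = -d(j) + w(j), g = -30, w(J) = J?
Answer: -2095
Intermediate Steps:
s(A, Q) = A + Q
Z(j) = 0 (Z(j) = -j + j = 0)
-2102 - (g*Z(3) + s(-4, -3)) = -2102 - (-30*0 + (-4 - 3)) = -2102 - (0 - 7) = -2102 - 1*(-7) = -2102 + 7 = -2095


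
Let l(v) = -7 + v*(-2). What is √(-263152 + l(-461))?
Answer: I*√262237 ≈ 512.09*I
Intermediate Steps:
l(v) = -7 - 2*v
√(-263152 + l(-461)) = √(-263152 + (-7 - 2*(-461))) = √(-263152 + (-7 + 922)) = √(-263152 + 915) = √(-262237) = I*√262237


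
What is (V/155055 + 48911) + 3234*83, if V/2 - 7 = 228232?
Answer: 49204524793/155055 ≈ 3.1734e+5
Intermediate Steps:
V = 456478 (V = 14 + 2*228232 = 14 + 456464 = 456478)
(V/155055 + 48911) + 3234*83 = (456478/155055 + 48911) + 3234*83 = (456478*(1/155055) + 48911) + 268422 = (456478/155055 + 48911) + 268422 = 7584351583/155055 + 268422 = 49204524793/155055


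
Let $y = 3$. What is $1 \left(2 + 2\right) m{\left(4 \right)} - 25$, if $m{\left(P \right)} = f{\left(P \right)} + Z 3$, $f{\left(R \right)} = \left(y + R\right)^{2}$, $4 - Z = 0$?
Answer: $219$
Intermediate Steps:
$Z = 4$ ($Z = 4 - 0 = 4 + 0 = 4$)
$f{\left(R \right)} = \left(3 + R\right)^{2}$
$m{\left(P \right)} = 12 + \left(3 + P\right)^{2}$ ($m{\left(P \right)} = \left(3 + P\right)^{2} + 4 \cdot 3 = \left(3 + P\right)^{2} + 12 = 12 + \left(3 + P\right)^{2}$)
$1 \left(2 + 2\right) m{\left(4 \right)} - 25 = 1 \left(2 + 2\right) \left(12 + \left(3 + 4\right)^{2}\right) - 25 = 1 \cdot 4 \left(12 + 7^{2}\right) - 25 = 4 \left(12 + 49\right) - 25 = 4 \cdot 61 - 25 = 244 - 25 = 219$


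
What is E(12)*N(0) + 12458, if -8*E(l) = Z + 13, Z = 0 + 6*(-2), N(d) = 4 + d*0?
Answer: 24915/2 ≈ 12458.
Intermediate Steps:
N(d) = 4 (N(d) = 4 + 0 = 4)
Z = -12 (Z = 0 - 12 = -12)
E(l) = -⅛ (E(l) = -(-12 + 13)/8 = -⅛*1 = -⅛)
E(12)*N(0) + 12458 = -⅛*4 + 12458 = -½ + 12458 = 24915/2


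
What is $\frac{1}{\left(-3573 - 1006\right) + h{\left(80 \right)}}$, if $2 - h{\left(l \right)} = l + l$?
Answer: $- \frac{1}{4737} \approx -0.0002111$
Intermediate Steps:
$h{\left(l \right)} = 2 - 2 l$ ($h{\left(l \right)} = 2 - \left(l + l\right) = 2 - 2 l$)
$\frac{1}{\left(-3573 - 1006\right) + h{\left(80 \right)}} = \frac{1}{\left(-3573 - 1006\right) + \left(2 - 160\right)} = \frac{1}{-4579 + \left(2 - 160\right)} = \frac{1}{-4579 - 158} = \frac{1}{-4737} = - \frac{1}{4737}$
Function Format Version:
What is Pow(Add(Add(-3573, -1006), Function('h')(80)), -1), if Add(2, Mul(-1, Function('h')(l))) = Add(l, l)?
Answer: Rational(-1, 4737) ≈ -0.00021110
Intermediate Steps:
Function('h')(l) = Add(2, Mul(-2, l)) (Function('h')(l) = Add(2, Mul(-1, Add(l, l))) = Add(2, Mul(-1, Mul(2, l))) = Add(2, Mul(-2, l)))
Pow(Add(Add(-3573, -1006), Function('h')(80)), -1) = Pow(Add(Add(-3573, -1006), Add(2, Mul(-2, 80))), -1) = Pow(Add(-4579, Add(2, -160)), -1) = Pow(Add(-4579, -158), -1) = Pow(-4737, -1) = Rational(-1, 4737)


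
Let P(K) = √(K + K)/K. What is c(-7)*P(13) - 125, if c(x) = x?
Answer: -125 - 7*√26/13 ≈ -127.75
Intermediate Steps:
P(K) = √2/√K (P(K) = √(2*K)/K = (√2*√K)/K = √2/√K)
c(-7)*P(13) - 125 = -7*√2/√13 - 125 = -7*√2*√13/13 - 125 = -7*√26/13 - 125 = -125 - 7*√26/13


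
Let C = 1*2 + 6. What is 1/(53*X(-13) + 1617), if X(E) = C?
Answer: 1/2041 ≈ 0.00048996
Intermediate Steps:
C = 8 (C = 2 + 6 = 8)
X(E) = 8
1/(53*X(-13) + 1617) = 1/(53*8 + 1617) = 1/(424 + 1617) = 1/2041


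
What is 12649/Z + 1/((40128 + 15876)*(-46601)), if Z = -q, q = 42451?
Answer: -33011896610647/110790419892204 ≈ -0.29797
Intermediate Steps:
Z = -42451 (Z = -1*42451 = -42451)
12649/Z + 1/((40128 + 15876)*(-46601)) = 12649/(-42451) + 1/((40128 + 15876)*(-46601)) = 12649*(-1/42451) - 1/46601/56004 = -12649/42451 + (1/56004)*(-1/46601) = -12649/42451 - 1/2609842404 = -33011896610647/110790419892204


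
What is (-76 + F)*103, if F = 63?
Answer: -1339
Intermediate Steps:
(-76 + F)*103 = (-76 + 63)*103 = -13*103 = -1339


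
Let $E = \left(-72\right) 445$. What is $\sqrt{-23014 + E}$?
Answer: $i \sqrt{55054} \approx 234.64 i$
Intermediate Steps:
$E = -32040$
$\sqrt{-23014 + E} = \sqrt{-23014 - 32040} = \sqrt{-55054} = i \sqrt{55054}$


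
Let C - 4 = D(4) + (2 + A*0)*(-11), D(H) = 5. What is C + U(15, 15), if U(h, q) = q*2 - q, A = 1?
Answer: 2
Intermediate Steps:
U(h, q) = q (U(h, q) = 2*q - q = q)
C = -13 (C = 4 + (5 + (2 + 1*0)*(-11)) = 4 + (5 + (2 + 0)*(-11)) = 4 + (5 + 2*(-11)) = 4 + (5 - 22) = 4 - 17 = -13)
C + U(15, 15) = -13 + 15 = 2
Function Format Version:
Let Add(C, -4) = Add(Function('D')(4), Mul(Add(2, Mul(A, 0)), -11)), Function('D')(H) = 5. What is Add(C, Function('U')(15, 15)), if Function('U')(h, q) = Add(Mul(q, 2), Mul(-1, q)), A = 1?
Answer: 2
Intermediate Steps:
Function('U')(h, q) = q (Function('U')(h, q) = Add(Mul(2, q), Mul(-1, q)) = q)
C = -13 (C = Add(4, Add(5, Mul(Add(2, Mul(1, 0)), -11))) = Add(4, Add(5, Mul(Add(2, 0), -11))) = Add(4, Add(5, Mul(2, -11))) = Add(4, Add(5, -22)) = Add(4, -17) = -13)
Add(C, Function('U')(15, 15)) = Add(-13, 15) = 2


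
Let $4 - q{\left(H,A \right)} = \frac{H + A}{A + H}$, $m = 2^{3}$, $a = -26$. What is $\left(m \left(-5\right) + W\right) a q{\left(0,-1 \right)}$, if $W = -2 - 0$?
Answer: $3276$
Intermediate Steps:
$m = 8$
$W = -2$ ($W = -2 + 0 = -2$)
$q{\left(H,A \right)} = 3$ ($q{\left(H,A \right)} = 4 - \frac{H + A}{A + H} = 4 - \frac{A + H}{A + H} = 4 - 1 = 3$)
$\left(m \left(-5\right) + W\right) a q{\left(0,-1 \right)} = \left(8 \left(-5\right) - 2\right) \left(-26\right) 3 = \left(-40 - 2\right) \left(-26\right) 3 = \left(-42\right) \left(-26\right) 3 = 1092 \cdot 3 = 3276$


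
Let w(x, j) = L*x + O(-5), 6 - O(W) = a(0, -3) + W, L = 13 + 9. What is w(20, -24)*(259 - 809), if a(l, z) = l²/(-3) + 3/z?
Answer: -248600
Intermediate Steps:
L = 22
a(l, z) = 3/z - l²/3 (a(l, z) = l²*(-⅓) + 3/z = -l²/3 + 3/z = 3/z - l²/3)
O(W) = 7 - W (O(W) = 6 - ((3/(-3) - ⅓*0²) + W) = 6 - ((3*(-⅓) - ⅓*0) + W) = 6 - ((-1 + 0) + W) = 6 - (-1 + W) = 6 + (1 - W) = 7 - W)
w(x, j) = 12 + 22*x (w(x, j) = 22*x + (7 - 1*(-5)) = 22*x + (7 + 5) = 22*x + 12 = 12 + 22*x)
w(20, -24)*(259 - 809) = (12 + 22*20)*(259 - 809) = (12 + 440)*(-550) = 452*(-550) = -248600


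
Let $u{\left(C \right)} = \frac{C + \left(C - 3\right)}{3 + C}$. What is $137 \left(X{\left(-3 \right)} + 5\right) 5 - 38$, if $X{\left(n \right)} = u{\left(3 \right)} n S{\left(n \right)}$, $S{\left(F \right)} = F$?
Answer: $\frac{12939}{2} \approx 6469.5$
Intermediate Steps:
$u{\left(C \right)} = \frac{-3 + 2 C}{3 + C}$ ($u{\left(C \right)} = \frac{C + \left(C - 3\right)}{3 + C} = \frac{C + \left(-3 + C\right)}{3 + C} = \frac{-3 + 2 C}{3 + C}$)
$X{\left(n \right)} = \frac{n^{2}}{2}$ ($X{\left(n \right)} = \frac{-3 + 2 \cdot 3}{3 + 3} n n = \frac{-3 + 6}{6} n n = \frac{1}{6} \cdot 3 n n = \frac{n}{2} n = \frac{n^{2}}{2}$)
$137 \left(X{\left(-3 \right)} + 5\right) 5 - 38 = 137 \left(\frac{\left(-3\right)^{2}}{2} + 5\right) 5 - 38 = 137 \left(\frac{1}{2} \cdot 9 + 5\right) 5 - 38 = 137 \left(\frac{9}{2} + 5\right) 5 - 38 = 137 \cdot \frac{19}{2} \cdot 5 - 38 = 137 \cdot \frac{95}{2} - 38 = \frac{13015}{2} - 38 = \frac{12939}{2}$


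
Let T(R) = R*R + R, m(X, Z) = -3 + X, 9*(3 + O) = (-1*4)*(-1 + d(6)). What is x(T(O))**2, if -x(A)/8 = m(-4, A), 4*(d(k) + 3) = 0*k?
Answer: 3136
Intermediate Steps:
d(k) = -3 (d(k) = -3 + (0*k)/4 = -3 + (1/4)*0 = -3 + 0 = -3)
O = -11/9 (O = -3 + ((-1*4)*(-1 - 3))/9 = -3 + (-4*(-4))/9 = -3 + (1/9)*16 = -3 + 16/9 = -11/9 ≈ -1.2222)
T(R) = R + R**2 (T(R) = R**2 + R = R + R**2)
x(A) = 56 (x(A) = -8*(-3 - 4) = -8*(-7) = 56)
x(T(O))**2 = 56**2 = 3136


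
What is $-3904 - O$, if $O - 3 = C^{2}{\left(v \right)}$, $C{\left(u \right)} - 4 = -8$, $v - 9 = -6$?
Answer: $-3923$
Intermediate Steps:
$v = 3$ ($v = 9 - 6 = 3$)
$C{\left(u \right)} = -4$ ($C{\left(u \right)} = 4 - 8 = -4$)
$O = 19$ ($O = 3 + \left(-4\right)^{2} = 3 + 16 = 19$)
$-3904 - O = -3904 - 19 = -3923$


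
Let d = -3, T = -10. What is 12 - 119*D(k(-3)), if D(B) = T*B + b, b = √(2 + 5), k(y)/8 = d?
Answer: -28548 - 119*√7 ≈ -28863.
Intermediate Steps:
k(y) = -24 (k(y) = 8*(-3) = -24)
b = √7 ≈ 2.6458
D(B) = √7 - 10*B (D(B) = -10*B + √7 = √7 - 10*B)
12 - 119*D(k(-3)) = 12 - 119*(√7 - 10*(-24)) = 12 - 119*(√7 + 240) = 12 - 119*(240 + √7) = 12 + (-28560 - 119*√7) = -28548 - 119*√7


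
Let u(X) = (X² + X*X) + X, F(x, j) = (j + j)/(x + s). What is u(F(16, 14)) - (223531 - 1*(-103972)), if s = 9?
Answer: -204687107/625 ≈ -3.2750e+5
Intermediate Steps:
F(x, j) = 2*j/(9 + x) (F(x, j) = (j + j)/(x + 9) = (2*j)/(9 + x) = 2*j/(9 + x))
u(X) = X + 2*X² (u(X) = (X² + X²) + X = 2*X² + X = X + 2*X²)
u(F(16, 14)) - (223531 - 1*(-103972)) = (2*14/(9 + 16))*(1 + 2*(2*14/(9 + 16))) - (223531 - 1*(-103972)) = (2*14/25)*(1 + 2*(2*14/25)) - (223531 + 103972) = (2*14*(1/25))*(1 + 2*(2*14*(1/25))) - 1*327503 = 28*(1 + 2*(28/25))/25 - 327503 = 28*(1 + 56/25)/25 - 327503 = (28/25)*(81/25) - 327503 = 2268/625 - 327503 = -204687107/625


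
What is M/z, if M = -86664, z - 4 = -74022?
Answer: 43332/37009 ≈ 1.1709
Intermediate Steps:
z = -74018 (z = 4 - 74022 = -74018)
M/z = -86664/(-74018) = -86664*(-1/74018) = 43332/37009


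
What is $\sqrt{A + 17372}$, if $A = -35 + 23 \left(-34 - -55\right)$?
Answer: $18 \sqrt{55} \approx 133.49$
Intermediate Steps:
$A = 448$ ($A = -35 + 23 \left(-34 + 55\right) = -35 + 23 \cdot 21 = -35 + 483 = 448$)
$\sqrt{A + 17372} = \sqrt{448 + 17372} = \sqrt{17820} = 18 \sqrt{55}$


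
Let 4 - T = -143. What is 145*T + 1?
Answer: 21316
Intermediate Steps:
T = 147 (T = 4 - 1*(-143) = 4 + 143 = 147)
145*T + 1 = 145*147 + 1 = 21315 + 1 = 21316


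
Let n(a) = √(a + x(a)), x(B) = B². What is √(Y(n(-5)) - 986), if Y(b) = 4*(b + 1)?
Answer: √(-982 + 8*√5) ≈ 31.05*I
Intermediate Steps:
n(a) = √(a + a²)
Y(b) = 4 + 4*b (Y(b) = 4*(1 + b) = 4 + 4*b)
√(Y(n(-5)) - 986) = √((4 + 4*√(-5*(1 - 5))) - 986) = √((4 + 4*√(-5*(-4))) - 986) = √((4 + 4*√20) - 986) = √((4 + 4*(2*√5)) - 986) = √((4 + 8*√5) - 986) = √(-982 + 8*√5)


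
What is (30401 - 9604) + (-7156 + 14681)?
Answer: 28322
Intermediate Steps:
(30401 - 9604) + (-7156 + 14681) = 20797 + 7525 = 28322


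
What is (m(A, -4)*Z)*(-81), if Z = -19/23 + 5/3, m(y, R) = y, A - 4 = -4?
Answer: 0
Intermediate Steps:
A = 0 (A = 4 - 4 = 0)
Z = 58/69 (Z = -19*1/23 + 5*(⅓) = -19/23 + 5/3 = 58/69 ≈ 0.84058)
(m(A, -4)*Z)*(-81) = (0*(58/69))*(-81) = 0*(-81) = 0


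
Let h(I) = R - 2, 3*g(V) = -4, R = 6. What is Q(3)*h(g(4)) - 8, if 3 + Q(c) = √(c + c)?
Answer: -20 + 4*√6 ≈ -10.202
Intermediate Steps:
Q(c) = -3 + √2*√c (Q(c) = -3 + √(c + c) = -3 + √(2*c) = -3 + √2*√c)
g(V) = -4/3 (g(V) = (⅓)*(-4) = -4/3)
h(I) = 4 (h(I) = 6 - 2 = 4)
Q(3)*h(g(4)) - 8 = (-3 + √2*√3)*4 - 8 = (-3 + √6)*4 - 8 = (-12 + 4*√6) - 8 = -20 + 4*√6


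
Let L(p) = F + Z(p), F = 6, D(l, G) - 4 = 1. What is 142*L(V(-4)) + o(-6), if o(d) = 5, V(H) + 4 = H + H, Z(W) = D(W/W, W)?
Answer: 1567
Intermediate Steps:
D(l, G) = 5 (D(l, G) = 4 + 1 = 5)
Z(W) = 5
V(H) = -4 + 2*H (V(H) = -4 + (H + H) = -4 + 2*H)
L(p) = 11 (L(p) = 6 + 5 = 11)
142*L(V(-4)) + o(-6) = 142*11 + 5 = 1562 + 5 = 1567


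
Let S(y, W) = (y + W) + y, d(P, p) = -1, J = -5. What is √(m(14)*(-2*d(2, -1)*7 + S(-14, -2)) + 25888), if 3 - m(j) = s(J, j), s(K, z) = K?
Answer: 4*√1610 ≈ 160.50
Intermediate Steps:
m(j) = 8 (m(j) = 3 - 1*(-5) = 3 + 5 = 8)
S(y, W) = W + 2*y (S(y, W) = (W + y) + y = W + 2*y)
√(m(14)*(-2*d(2, -1)*7 + S(-14, -2)) + 25888) = √(8*(-2*(-1)*7 + (-2 + 2*(-14))) + 25888) = √(8*(2*7 + (-2 - 28)) + 25888) = √(8*(14 - 30) + 25888) = √(8*(-16) + 25888) = √(-128 + 25888) = √25760 = 4*√1610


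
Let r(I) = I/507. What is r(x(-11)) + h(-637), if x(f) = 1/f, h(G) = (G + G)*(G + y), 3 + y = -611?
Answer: 8888477597/5577 ≈ 1.5938e+6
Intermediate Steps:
y = -614 (y = -3 - 611 = -614)
h(G) = 2*G*(-614 + G) (h(G) = (G + G)*(G - 614) = (2*G)*(-614 + G) = 2*G*(-614 + G))
x(f) = 1/f
r(I) = I/507 (r(I) = I*(1/507) = I/507)
r(x(-11)) + h(-637) = (1/507)/(-11) + 2*(-637)*(-614 - 637) = (1/507)*(-1/11) + 2*(-637)*(-1251) = -1/5577 + 1593774 = 8888477597/5577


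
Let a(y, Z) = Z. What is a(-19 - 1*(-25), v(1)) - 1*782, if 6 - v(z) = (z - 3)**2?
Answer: -780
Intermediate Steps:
v(z) = 6 - (-3 + z)**2 (v(z) = 6 - (z - 3)**2 = 6 - (-3 + z)**2)
a(-19 - 1*(-25), v(1)) - 1*782 = (6 - (-3 + 1)**2) - 1*782 = (6 - 1*(-2)**2) - 782 = (6 - 1*4) - 782 = (6 - 4) - 782 = 2 - 782 = -780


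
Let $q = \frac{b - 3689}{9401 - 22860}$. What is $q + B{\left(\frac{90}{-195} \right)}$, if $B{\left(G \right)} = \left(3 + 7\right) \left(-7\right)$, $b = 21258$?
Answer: $- \frac{959699}{13459} \approx -71.305$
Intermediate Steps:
$B{\left(G \right)} = -70$ ($B{\left(G \right)} = 10 \left(-7\right) = -70$)
$q = - \frac{17569}{13459}$ ($q = \frac{21258 - 3689}{9401 - 22860} = \frac{17569}{-13459} = 17569 \left(- \frac{1}{13459}\right) = - \frac{17569}{13459} \approx -1.3054$)
$q + B{\left(\frac{90}{-195} \right)} = - \frac{17569}{13459} - 70 = - \frac{959699}{13459}$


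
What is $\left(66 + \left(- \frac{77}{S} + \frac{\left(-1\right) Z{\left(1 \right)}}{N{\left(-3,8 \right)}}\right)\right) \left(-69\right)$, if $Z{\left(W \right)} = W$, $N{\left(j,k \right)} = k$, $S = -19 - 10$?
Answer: $- \frac{1097031}{232} \approx -4728.6$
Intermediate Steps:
$S = -29$ ($S = -19 - 10 = -29$)
$\left(66 + \left(- \frac{77}{S} + \frac{\left(-1\right) Z{\left(1 \right)}}{N{\left(-3,8 \right)}}\right)\right) \left(-69\right) = \left(66 + \left(- \frac{77}{-29} + \frac{\left(-1\right) 1}{8}\right)\right) \left(-69\right) = \left(66 - - \frac{587}{232}\right) \left(-69\right) = \left(66 + \left(\frac{77}{29} - \frac{1}{8}\right)\right) \left(-69\right) = \left(66 + \frac{587}{232}\right) \left(-69\right) = \frac{15899}{232} \left(-69\right) = - \frac{1097031}{232}$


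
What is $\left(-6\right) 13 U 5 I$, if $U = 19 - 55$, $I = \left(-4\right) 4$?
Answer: $-224640$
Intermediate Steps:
$I = -16$
$U = -36$
$\left(-6\right) 13 U 5 I = \left(-6\right) 13 \left(-36\right) 5 \left(-16\right) = \left(-78\right) \left(-36\right) \left(-80\right) = 2808 \left(-80\right) = -224640$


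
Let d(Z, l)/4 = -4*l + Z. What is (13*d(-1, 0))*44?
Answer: -2288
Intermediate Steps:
d(Z, l) = -16*l + 4*Z (d(Z, l) = 4*(-4*l + Z) = 4*(Z - 4*l) = -16*l + 4*Z)
(13*d(-1, 0))*44 = (13*(-16*0 + 4*(-1)))*44 = (13*(0 - 4))*44 = (13*(-4))*44 = -52*44 = -2288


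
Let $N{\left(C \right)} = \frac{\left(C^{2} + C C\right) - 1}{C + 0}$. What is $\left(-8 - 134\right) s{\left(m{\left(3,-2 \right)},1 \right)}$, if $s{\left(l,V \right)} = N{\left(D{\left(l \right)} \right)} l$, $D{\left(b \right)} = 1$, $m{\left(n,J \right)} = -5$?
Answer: $710$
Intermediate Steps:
$N{\left(C \right)} = \frac{-1 + 2 C^{2}}{C}$ ($N{\left(C \right)} = \frac{\left(C^{2} + C^{2}\right) - 1}{C} = \frac{2 C^{2} - 1}{C} = \frac{-1 + 2 C^{2}}{C}$)
$s{\left(l,V \right)} = l$ ($s{\left(l,V \right)} = \left(- 1^{-1} + 2 \cdot 1\right) l = \left(\left(-1\right) 1 + 2\right) l = \left(-1 + 2\right) l = 1 l = l$)
$\left(-8 - 134\right) s{\left(m{\left(3,-2 \right)},1 \right)} = \left(-8 - 134\right) \left(-5\right) = \left(-142\right) \left(-5\right) = 710$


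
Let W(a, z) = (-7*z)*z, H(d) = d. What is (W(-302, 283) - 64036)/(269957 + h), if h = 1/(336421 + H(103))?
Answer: -210212745316/90847009469 ≈ -2.3139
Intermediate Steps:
W(a, z) = -7*z²
h = 1/336524 (h = 1/(336421 + 103) = 1/336524 ≈ 2.9716e-6)
(W(-302, 283) - 64036)/(269957 + h) = (-7*283² - 64036)/(269957 + 1/336524) = (-7*80089 - 64036)/(90847009469/336524) = (-560623 - 64036)*(336524/90847009469) = -624659*336524/90847009469 = -210212745316/90847009469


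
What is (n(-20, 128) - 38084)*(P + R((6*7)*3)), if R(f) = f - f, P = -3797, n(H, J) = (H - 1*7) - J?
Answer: 145193483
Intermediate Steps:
n(H, J) = -7 + H - J (n(H, J) = (H - 7) - J = (-7 + H) - J = -7 + H - J)
R(f) = 0
(n(-20, 128) - 38084)*(P + R((6*7)*3)) = ((-7 - 20 - 1*128) - 38084)*(-3797 + 0) = ((-7 - 20 - 128) - 38084)*(-3797) = (-155 - 38084)*(-3797) = -38239*(-3797) = 145193483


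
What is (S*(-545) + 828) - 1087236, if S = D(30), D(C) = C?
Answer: -1102758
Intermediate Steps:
S = 30
(S*(-545) + 828) - 1087236 = (30*(-545) + 828) - 1087236 = (-16350 + 828) - 1087236 = -15522 - 1087236 = -1102758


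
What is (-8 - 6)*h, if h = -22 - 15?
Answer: 518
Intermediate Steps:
h = -37
(-8 - 6)*h = (-8 - 6)*(-37) = -14*(-37) = 518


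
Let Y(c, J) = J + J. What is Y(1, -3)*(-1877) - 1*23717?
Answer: -12455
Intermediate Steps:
Y(c, J) = 2*J
Y(1, -3)*(-1877) - 1*23717 = (2*(-3))*(-1877) - 1*23717 = -6*(-1877) - 23717 = 11262 - 23717 = -12455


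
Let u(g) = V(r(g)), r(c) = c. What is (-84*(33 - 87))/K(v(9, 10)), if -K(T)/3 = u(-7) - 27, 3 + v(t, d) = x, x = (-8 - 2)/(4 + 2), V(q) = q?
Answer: 756/17 ≈ 44.471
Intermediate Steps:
u(g) = g
x = -5/3 (x = -10/6 = -10*⅙ = -5/3 ≈ -1.6667)
v(t, d) = -14/3 (v(t, d) = -3 - 5/3 = -14/3)
K(T) = 102 (K(T) = -3*(-7 - 27) = -3*(-34) = 102)
(-84*(33 - 87))/K(v(9, 10)) = -84*(33 - 87)/102 = -84*(-54)*(1/102) = 4536*(1/102) = 756/17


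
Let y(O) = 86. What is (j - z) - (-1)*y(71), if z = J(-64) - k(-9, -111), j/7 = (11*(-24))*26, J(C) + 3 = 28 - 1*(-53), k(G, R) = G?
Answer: -48049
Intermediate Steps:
J(C) = 78 (J(C) = -3 + (28 - 1*(-53)) = -3 + (28 + 53) = -3 + 81 = 78)
j = -48048 (j = 7*((11*(-24))*26) = 7*(-264*26) = 7*(-6864) = -48048)
z = 87 (z = 78 - 1*(-9) = 78 + 9 = 87)
(j - z) - (-1)*y(71) = (-48048 - 1*87) - (-1)*86 = (-48048 - 87) - 1*(-86) = -48135 + 86 = -48049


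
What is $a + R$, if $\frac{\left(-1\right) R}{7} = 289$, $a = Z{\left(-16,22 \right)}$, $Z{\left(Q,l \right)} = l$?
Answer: $-2001$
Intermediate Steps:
$a = 22$
$R = -2023$ ($R = \left(-7\right) 289 = -2023$)
$a + R = 22 - 2023 = -2001$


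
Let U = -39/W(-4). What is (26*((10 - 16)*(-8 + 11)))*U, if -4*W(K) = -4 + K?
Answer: 9126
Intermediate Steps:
W(K) = 1 - K/4 (W(K) = -(-4 + K)/4 = 1 - K/4)
U = -39/2 (U = -39/(1 - 1/4*(-4)) = -39/(1 + 1) = -39/2 ≈ -19.500)
(26*((10 - 16)*(-8 + 11)))*U = (26*((10 - 16)*(-8 + 11)))*(-39/2) = (26*(-6*3))*(-39/2) = (26*(-18))*(-39/2) = -468*(-39/2) = 9126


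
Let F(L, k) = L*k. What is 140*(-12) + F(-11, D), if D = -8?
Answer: -1592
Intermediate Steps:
140*(-12) + F(-11, D) = 140*(-12) - 11*(-8) = -1680 + 88 = -1592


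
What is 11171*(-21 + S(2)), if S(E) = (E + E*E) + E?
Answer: -145223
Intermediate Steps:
S(E) = E**2 + 2*E (S(E) = (E + E**2) + E = E**2 + 2*E)
11171*(-21 + S(2)) = 11171*(-21 + 2*(2 + 2)) = 11171*(-21 + 2*4) = 11171*(-21 + 8) = 11171*(-13) = -145223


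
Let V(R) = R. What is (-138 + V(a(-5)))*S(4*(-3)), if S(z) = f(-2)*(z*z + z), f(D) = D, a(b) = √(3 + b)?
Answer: 36432 - 264*I*√2 ≈ 36432.0 - 373.35*I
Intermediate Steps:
S(z) = -2*z - 2*z² (S(z) = -2*(z*z + z) = -2*(z² + z) = -2*(z + z²) = -2*z - 2*z²)
(-138 + V(a(-5)))*S(4*(-3)) = (-138 + √(3 - 5))*(-2*4*(-3)*(1 + 4*(-3))) = (-138 + √(-2))*(-2*(-12)*(1 - 12)) = (-138 + I*√2)*(-2*(-12)*(-11)) = (-138 + I*√2)*(-264) = 36432 - 264*I*√2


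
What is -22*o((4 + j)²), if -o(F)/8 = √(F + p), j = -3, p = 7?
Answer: 352*√2 ≈ 497.80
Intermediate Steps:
o(F) = -8*√(7 + F) (o(F) = -8*√(F + 7) = -8*√(7 + F))
-22*o((4 + j)²) = -(-176)*√(7 + (4 - 3)²) = -(-176)*√(7 + 1²) = -(-176)*√(7 + 1) = -(-176)*√8 = -(-176)*2*√2 = -(-352)*√2 = 352*√2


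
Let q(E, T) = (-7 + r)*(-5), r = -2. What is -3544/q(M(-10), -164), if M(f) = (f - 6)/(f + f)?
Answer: -3544/45 ≈ -78.756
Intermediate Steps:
M(f) = (-6 + f)/(2*f) (M(f) = (-6 + f)/((2*f)) = (-6 + f)*(1/(2*f)) = (-6 + f)/(2*f))
q(E, T) = 45 (q(E, T) = (-7 - 2)*(-5) = -9*(-5) = 45)
-3544/q(M(-10), -164) = -3544/45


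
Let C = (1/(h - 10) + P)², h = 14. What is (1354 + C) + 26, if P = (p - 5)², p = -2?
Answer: 60889/16 ≈ 3805.6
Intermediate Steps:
P = 49 (P = (-2 - 5)² = (-7)² = 49)
C = 38809/16 (C = (1/(14 - 10) + 49)² = (1/4 + 49)² = (¼ + 49)² = (197/4)² = 38809/16 ≈ 2425.6)
(1354 + C) + 26 = (1354 + 38809/16) + 26 = 60473/16 + 26 = 60889/16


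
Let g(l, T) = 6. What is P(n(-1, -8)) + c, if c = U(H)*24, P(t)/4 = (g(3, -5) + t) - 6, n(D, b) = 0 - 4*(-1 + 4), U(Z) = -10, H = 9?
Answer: -288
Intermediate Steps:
n(D, b) = -12 (n(D, b) = 0 - 4*3 = 0 - 12 = -12)
P(t) = 4*t (P(t) = 4*((6 + t) - 6) = 4*t)
c = -240 (c = -10*24 = -240)
P(n(-1, -8)) + c = 4*(-12) - 240 = -48 - 240 = -288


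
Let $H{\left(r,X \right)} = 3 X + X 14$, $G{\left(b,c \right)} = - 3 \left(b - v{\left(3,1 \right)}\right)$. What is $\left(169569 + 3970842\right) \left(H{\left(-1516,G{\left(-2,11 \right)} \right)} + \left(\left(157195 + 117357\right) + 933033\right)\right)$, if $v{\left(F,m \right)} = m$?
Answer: $5000531700318$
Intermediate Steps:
$G{\left(b,c \right)} = 3 - 3 b$ ($G{\left(b,c \right)} = - 3 \left(b - 1\right) = - 3 \left(-1 + b\right) = 3 - 3 b$)
$H{\left(r,X \right)} = 17 X$ ($H{\left(r,X \right)} = 3 X + 14 X = 17 X$)
$\left(169569 + 3970842\right) \left(H{\left(-1516,G{\left(-2,11 \right)} \right)} + \left(\left(157195 + 117357\right) + 933033\right)\right) = \left(169569 + 3970842\right) \left(17 \left(3 - -6\right) + \left(\left(157195 + 117357\right) + 933033\right)\right) = 4140411 \left(17 \left(3 + 6\right) + \left(274552 + 933033\right)\right) = 4140411 \left(17 \cdot 9 + 1207585\right) = 4140411 \left(153 + 1207585\right) = 4140411 \cdot 1207738 = 5000531700318$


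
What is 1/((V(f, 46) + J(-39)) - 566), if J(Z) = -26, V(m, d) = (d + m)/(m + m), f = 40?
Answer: -40/23637 ≈ -0.0016923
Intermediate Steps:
V(m, d) = (d + m)/(2*m) (V(m, d) = (d + m)/((2*m)) = (d + m)*(1/(2*m)) = (d + m)/(2*m))
1/((V(f, 46) + J(-39)) - 566) = 1/(((½)*(46 + 40)/40 - 26) - 566) = 1/(((½)*(1/40)*86 - 26) - 566) = 1/((43/40 - 26) - 566) = 1/(-997/40 - 566) = 1/(-23637/40) = -40/23637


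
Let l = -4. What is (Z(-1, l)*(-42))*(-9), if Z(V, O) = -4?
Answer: -1512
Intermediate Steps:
(Z(-1, l)*(-42))*(-9) = -4*(-42)*(-9) = 168*(-9) = -1512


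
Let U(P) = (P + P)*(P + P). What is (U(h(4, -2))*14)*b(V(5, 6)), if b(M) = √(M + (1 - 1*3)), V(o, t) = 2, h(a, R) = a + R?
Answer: 0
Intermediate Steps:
h(a, R) = R + a
U(P) = 4*P² (U(P) = (2*P)*(2*P) = 4*P²)
b(M) = √(-2 + M) (b(M) = √(M + (1 - 3)) = √(M - 2) = √(-2 + M))
(U(h(4, -2))*14)*b(V(5, 6)) = ((4*(-2 + 4)²)*14)*√(-2 + 2) = ((4*2²)*14)*√0 = ((4*4)*14)*0 = (16*14)*0 = 224*0 = 0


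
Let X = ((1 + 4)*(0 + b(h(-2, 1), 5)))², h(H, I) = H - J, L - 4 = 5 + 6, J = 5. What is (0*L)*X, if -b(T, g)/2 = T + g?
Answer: 0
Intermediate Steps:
L = 15 (L = 4 + (5 + 6) = 4 + 11 = 15)
h(H, I) = -5 + H (h(H, I) = H - 1*5 = H - 5 = -5 + H)
b(T, g) = -2*T - 2*g (b(T, g) = -2*(T + g) = -2*T - 2*g)
X = 400 (X = ((1 + 4)*(0 + (-2*(-5 - 2) - 2*5)))² = (5*(0 + (-2*(-7) - 10)))² = (5*(0 + (14 - 10)))² = (5*(0 + 4))² = (5*4)² = 20² = 400)
(0*L)*X = (0*15)*400 = 0*400 = 0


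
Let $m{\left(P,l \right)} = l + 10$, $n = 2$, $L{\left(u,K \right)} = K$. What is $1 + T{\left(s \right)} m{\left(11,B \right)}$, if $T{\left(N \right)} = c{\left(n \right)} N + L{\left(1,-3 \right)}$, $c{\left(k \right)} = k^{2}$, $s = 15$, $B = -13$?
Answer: $-170$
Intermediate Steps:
$T{\left(N \right)} = -3 + 4 N$ ($T{\left(N \right)} = 2^{2} N - 3 = 4 N - 3 = -3 + 4 N$)
$m{\left(P,l \right)} = 10 + l$
$1 + T{\left(s \right)} m{\left(11,B \right)} = 1 + \left(-3 + 4 \cdot 15\right) \left(10 - 13\right) = 1 + \left(-3 + 60\right) \left(-3\right) = 1 + 57 \left(-3\right) = 1 - 171 = -170$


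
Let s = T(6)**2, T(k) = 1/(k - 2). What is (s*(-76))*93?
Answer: -1767/4 ≈ -441.75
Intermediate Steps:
T(k) = 1/(-2 + k)
s = 1/16 (s = (1/(-2 + 6))**2 = (1/4)**2 = 1/16 ≈ 0.062500)
(s*(-76))*93 = ((1/16)*(-76))*93 = -19/4*93 = -1767/4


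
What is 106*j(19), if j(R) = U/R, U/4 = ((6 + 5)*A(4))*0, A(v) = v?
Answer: 0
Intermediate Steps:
U = 0 (U = 4*(((6 + 5)*4)*0) = 4*((11*4)*0) = 4*(44*0) = 4*0 = 0)
j(R) = 0 (j(R) = 0/R = 0)
106*j(19) = 106*0 = 0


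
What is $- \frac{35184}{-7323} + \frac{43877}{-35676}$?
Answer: $\frac{311304371}{87085116} \approx 3.5747$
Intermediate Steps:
$- \frac{35184}{-7323} + \frac{43877}{-35676} = \left(-35184\right) \left(- \frac{1}{7323}\right) + 43877 \left(- \frac{1}{35676}\right) = \frac{11728}{2441} - \frac{43877}{35676} = \frac{311304371}{87085116}$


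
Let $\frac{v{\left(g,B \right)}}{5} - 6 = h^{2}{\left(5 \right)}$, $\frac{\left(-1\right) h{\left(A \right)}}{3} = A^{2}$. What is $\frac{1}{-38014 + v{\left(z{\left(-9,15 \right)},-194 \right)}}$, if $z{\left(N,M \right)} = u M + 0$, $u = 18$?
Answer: $- \frac{1}{9859} \approx -0.00010143$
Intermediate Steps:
$z{\left(N,M \right)} = 18 M$ ($z{\left(N,M \right)} = 18 M + 0 = 18 M$)
$h{\left(A \right)} = - 3 A^{2}$
$v{\left(g,B \right)} = 28155$ ($v{\left(g,B \right)} = 30 + 5 \left(- 3 \cdot 5^{2}\right)^{2} = 30 + 5 \left(\left(-3\right) 25\right)^{2} = 30 + 5 \left(-75\right)^{2} = 30 + 5 \cdot 5625 = 30 + 28125 = 28155$)
$\frac{1}{-38014 + v{\left(z{\left(-9,15 \right)},-194 \right)}} = \frac{1}{-38014 + 28155} = \frac{1}{-9859} = - \frac{1}{9859}$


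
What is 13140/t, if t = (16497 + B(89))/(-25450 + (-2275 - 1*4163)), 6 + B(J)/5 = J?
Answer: -26188020/1057 ≈ -24776.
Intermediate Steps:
B(J) = -30 + 5*J
t = -1057/1993 (t = (16497 + (-30 + 5*89))/(-25450 + (-2275 - 1*4163)) = (16497 + (-30 + 445))/(-25450 + (-2275 - 4163)) = (16497 + 415)/(-25450 - 6438) = 16912/(-31888) = 16912*(-1/31888) = -1057/1993 ≈ -0.53036)
13140/t = 13140/(-1057/1993) = 13140*(-1993/1057) = -26188020/1057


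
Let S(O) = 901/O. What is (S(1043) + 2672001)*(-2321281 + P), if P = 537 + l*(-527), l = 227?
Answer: -6801070496293112/1043 ≈ -6.5207e+12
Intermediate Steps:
P = -119092 (P = 537 + 227*(-527) = 537 - 119629 = -119092)
(S(1043) + 2672001)*(-2321281 + P) = (901/1043 + 2672001)*(-2321281 - 119092) = (901*(1/1043) + 2672001)*(-2440373) = (901/1043 + 2672001)*(-2440373) = (2786897944/1043)*(-2440373) = -6801070496293112/1043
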